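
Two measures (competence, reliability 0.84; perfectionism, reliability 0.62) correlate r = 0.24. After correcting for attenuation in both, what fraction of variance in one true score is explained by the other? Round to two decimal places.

0.11

Disattenuated r = 0.24 / √(0.84 × 0.62) = 0.24 / 0.7217 = 0.3325.
Shared true-score variance = 0.3325² = 0.1106 ≈ 0.11.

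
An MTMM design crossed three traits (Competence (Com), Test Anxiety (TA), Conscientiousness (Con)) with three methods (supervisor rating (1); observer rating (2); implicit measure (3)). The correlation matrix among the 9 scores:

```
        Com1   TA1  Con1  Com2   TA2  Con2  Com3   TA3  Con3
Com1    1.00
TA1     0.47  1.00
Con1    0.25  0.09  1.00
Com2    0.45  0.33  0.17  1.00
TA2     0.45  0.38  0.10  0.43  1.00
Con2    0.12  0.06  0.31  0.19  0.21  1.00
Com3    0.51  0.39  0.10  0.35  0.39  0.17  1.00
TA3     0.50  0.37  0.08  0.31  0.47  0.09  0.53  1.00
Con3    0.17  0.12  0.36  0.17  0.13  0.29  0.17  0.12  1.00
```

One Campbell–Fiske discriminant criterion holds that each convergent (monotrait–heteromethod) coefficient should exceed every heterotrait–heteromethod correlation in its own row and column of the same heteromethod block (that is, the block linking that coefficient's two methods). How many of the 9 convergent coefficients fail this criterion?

Checking each validity diagonal entry against its comparison values:
Com (methods 1·2): 0.45 vs {0.45, 0.33, 0.12, 0.17} → fail.
Com (methods 1·3): 0.51 vs {0.50, 0.39, 0.17, 0.10} → pass.
Com (methods 2·3): 0.35 vs {0.31, 0.39, 0.17, 0.17} → fail.
TA (methods 1·2): 0.38 vs {0.33, 0.45, 0.06, 0.10} → fail.
TA (methods 1·3): 0.37 vs {0.39, 0.50, 0.12, 0.08} → fail.
TA (methods 2·3): 0.47 vs {0.39, 0.31, 0.13, 0.09} → pass.
Con (methods 1·2): 0.31 vs {0.17, 0.12, 0.10, 0.06} → pass.
Con (methods 1·3): 0.36 vs {0.10, 0.17, 0.08, 0.12} → pass.
Con (methods 2·3): 0.29 vs {0.17, 0.17, 0.09, 0.13} → pass.
4 of 9 fail.

4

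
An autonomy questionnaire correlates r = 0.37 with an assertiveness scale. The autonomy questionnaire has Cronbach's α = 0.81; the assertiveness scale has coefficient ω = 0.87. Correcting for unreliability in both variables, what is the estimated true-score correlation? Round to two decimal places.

0.44

r_true = r_obs / √(r_xx · r_yy) = 0.37 / √(0.81 × 0.87) = 0.37 / √0.7047 = 0.37 / 0.8395 ≈ 0.44.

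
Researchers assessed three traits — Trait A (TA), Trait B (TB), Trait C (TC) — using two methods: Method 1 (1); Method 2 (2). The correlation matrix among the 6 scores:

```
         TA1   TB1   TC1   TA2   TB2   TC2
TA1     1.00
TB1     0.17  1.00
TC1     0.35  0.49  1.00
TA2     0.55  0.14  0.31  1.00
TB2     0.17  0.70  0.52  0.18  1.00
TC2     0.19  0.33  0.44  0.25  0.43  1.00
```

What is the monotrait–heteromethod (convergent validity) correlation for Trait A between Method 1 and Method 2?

0.55

Same trait (TA), different methods: r(TA1, TA2) = 0.55.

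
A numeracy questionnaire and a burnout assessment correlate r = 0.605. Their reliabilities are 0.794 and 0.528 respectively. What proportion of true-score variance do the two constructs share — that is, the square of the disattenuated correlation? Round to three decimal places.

0.873

Disattenuated r = 0.605 / √(0.794 × 0.528) = 0.605 / 0.6475 = 0.9344.
Shared true-score variance = 0.9344² = 0.8731 ≈ 0.873.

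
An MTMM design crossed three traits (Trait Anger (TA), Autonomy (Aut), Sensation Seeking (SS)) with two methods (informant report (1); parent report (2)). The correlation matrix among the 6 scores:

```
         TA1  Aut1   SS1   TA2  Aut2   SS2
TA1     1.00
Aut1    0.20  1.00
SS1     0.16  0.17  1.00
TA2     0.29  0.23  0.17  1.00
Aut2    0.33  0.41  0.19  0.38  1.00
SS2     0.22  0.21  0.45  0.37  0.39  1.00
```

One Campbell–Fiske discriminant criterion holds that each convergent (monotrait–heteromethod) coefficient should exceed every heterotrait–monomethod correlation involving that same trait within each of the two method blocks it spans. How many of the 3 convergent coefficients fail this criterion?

1

Convergent coefficients and their comparison sets:
TA (methods 1·2): 0.29 vs {0.20, 0.38, 0.16, 0.37} → fail.
Aut (methods 1·2): 0.41 vs {0.20, 0.38, 0.17, 0.39} → pass.
SS (methods 1·2): 0.45 vs {0.16, 0.37, 0.17, 0.39} → pass.
1 of 3 fail.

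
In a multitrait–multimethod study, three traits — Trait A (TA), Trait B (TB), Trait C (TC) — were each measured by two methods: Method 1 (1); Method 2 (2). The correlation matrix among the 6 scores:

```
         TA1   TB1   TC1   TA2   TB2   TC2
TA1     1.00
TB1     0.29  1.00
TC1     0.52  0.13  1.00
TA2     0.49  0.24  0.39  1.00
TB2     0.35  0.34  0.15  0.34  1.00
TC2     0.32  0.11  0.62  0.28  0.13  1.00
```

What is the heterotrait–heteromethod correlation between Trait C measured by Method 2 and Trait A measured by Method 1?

0.32

Different traits and methods: r(TC2, TA1) = 0.32.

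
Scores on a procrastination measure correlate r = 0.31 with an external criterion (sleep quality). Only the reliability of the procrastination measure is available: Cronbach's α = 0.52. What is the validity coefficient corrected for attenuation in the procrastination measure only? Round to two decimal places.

Single correction: r_c = r_obs / √r_xx = 0.31 / √0.52 = 0.31 / 0.7211 ≈ 0.43.

0.43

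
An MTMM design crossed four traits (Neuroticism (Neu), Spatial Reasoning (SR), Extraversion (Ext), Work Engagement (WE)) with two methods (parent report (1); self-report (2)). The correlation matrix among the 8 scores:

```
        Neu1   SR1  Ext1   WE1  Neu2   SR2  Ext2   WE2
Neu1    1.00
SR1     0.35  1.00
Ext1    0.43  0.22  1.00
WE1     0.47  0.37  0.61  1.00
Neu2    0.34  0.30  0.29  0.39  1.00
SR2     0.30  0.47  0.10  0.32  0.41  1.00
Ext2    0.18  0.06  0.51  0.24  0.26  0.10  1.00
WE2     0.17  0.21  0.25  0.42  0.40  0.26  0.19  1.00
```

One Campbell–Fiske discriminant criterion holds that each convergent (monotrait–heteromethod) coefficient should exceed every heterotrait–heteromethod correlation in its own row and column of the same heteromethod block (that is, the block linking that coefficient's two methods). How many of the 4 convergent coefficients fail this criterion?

Checking each validity diagonal entry against its comparison values:
Neu (methods 1·2): 0.34 vs {0.30, 0.30, 0.18, 0.29, 0.17, 0.39} → fail.
SR (methods 1·2): 0.47 vs {0.30, 0.30, 0.06, 0.10, 0.21, 0.32} → pass.
Ext (methods 1·2): 0.51 vs {0.29, 0.18, 0.10, 0.06, 0.25, 0.24} → pass.
WE (methods 1·2): 0.42 vs {0.39, 0.17, 0.32, 0.21, 0.24, 0.25} → pass.
1 of 4 fail.

1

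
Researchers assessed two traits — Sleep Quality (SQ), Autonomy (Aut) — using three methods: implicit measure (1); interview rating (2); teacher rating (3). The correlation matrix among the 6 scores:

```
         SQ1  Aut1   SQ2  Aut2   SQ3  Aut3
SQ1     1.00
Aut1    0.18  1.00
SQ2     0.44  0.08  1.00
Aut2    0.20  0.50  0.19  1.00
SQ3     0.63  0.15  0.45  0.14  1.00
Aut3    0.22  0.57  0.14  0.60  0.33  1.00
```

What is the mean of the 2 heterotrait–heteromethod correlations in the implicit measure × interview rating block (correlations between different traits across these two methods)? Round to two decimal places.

0.14

HTHM values (method 1 × method 2): 0.20, 0.08; mean = 0.28/2 = 0.14.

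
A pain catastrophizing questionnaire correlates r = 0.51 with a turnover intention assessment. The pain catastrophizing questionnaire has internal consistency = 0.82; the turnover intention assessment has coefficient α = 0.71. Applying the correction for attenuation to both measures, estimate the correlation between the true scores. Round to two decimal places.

0.67

r_true = r_obs / √(r_xx · r_yy) = 0.51 / √(0.82 × 0.71) = 0.51 / √0.5822 = 0.51 / 0.7630 ≈ 0.67.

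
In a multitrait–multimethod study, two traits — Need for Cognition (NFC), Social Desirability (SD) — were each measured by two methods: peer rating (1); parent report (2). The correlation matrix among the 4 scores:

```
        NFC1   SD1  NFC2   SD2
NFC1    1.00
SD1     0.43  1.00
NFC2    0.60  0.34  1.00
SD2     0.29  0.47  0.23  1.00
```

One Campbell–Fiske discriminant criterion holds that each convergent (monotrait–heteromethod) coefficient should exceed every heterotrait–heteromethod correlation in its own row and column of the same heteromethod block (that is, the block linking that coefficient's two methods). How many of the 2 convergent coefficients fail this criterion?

Checking each validity diagonal entry against its comparison values:
NFC (methods 1·2): 0.60 vs {0.29, 0.34} → pass.
SD (methods 1·2): 0.47 vs {0.34, 0.29} → pass.
0 of 2 fail.

0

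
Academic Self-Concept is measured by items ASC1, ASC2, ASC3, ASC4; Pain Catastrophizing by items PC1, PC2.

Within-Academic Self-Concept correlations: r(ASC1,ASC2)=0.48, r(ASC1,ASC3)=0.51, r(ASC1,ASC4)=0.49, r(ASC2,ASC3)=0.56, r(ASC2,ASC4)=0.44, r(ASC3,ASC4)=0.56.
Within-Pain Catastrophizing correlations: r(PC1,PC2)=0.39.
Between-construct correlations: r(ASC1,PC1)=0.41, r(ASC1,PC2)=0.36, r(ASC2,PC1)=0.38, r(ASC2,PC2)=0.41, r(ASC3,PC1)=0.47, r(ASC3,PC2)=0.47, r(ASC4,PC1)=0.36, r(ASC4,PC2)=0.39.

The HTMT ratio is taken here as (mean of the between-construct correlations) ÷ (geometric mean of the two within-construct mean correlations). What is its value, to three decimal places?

Mean heterotrait r = 3.25/8 = 0.4063.
Mean within-ASC = 3.04/6 = 0.5067; mean within-PC = 0.39/1 = 0.3900.
Geometric mean = √(0.5067 × 0.3900) = 0.4445.
HTMT = 0.4063 / 0.4445 = 0.914.

0.914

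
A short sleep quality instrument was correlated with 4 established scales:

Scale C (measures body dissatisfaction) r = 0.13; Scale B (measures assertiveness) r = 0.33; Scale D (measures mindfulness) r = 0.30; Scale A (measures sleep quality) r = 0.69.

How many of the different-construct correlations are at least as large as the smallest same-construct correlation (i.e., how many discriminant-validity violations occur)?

Convergent (same construct = sleep quality): Scale A.
Smallest convergent = 0.69. Discriminant values: 0.13, 0.33, 0.30; count ≥ 0.69 → 0.

0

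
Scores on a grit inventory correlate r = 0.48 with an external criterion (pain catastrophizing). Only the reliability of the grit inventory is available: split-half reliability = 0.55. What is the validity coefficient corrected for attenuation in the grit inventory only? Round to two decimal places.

Single correction: r_c = r_obs / √r_xx = 0.48 / √0.55 = 0.48 / 0.7416 ≈ 0.65.

0.65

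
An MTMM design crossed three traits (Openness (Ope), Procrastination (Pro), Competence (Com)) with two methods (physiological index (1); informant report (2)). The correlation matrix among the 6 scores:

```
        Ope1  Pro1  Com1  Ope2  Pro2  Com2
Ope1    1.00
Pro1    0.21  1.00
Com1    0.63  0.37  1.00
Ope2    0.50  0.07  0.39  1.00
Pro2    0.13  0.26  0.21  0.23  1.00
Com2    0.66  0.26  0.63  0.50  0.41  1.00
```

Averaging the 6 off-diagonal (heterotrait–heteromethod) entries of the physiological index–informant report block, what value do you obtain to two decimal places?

HTHM values (method 1 × method 2): 0.13, 0.66, 0.07, 0.26, 0.39, 0.21; mean = 1.72/6 = 0.29.

0.29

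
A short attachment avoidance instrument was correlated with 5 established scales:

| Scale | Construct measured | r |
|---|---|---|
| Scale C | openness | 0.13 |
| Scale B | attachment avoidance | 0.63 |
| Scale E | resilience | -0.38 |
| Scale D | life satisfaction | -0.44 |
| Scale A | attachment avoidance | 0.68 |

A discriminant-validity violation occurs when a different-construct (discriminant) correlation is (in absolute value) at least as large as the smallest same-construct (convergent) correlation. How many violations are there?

0

Convergent (same construct = attachment avoidance): Scale B, Scale A.
Smallest convergent = 0.63. Discriminant |r|: 0.13, 0.38, 0.44; count ≥ 0.63 → 0.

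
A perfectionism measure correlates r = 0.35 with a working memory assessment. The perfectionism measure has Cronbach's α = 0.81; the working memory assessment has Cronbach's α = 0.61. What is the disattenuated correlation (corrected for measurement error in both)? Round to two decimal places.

0.50

r_true = r_obs / √(r_xx · r_yy) = 0.35 / √(0.81 × 0.61) = 0.35 / √0.4941 = 0.35 / 0.7029 ≈ 0.50.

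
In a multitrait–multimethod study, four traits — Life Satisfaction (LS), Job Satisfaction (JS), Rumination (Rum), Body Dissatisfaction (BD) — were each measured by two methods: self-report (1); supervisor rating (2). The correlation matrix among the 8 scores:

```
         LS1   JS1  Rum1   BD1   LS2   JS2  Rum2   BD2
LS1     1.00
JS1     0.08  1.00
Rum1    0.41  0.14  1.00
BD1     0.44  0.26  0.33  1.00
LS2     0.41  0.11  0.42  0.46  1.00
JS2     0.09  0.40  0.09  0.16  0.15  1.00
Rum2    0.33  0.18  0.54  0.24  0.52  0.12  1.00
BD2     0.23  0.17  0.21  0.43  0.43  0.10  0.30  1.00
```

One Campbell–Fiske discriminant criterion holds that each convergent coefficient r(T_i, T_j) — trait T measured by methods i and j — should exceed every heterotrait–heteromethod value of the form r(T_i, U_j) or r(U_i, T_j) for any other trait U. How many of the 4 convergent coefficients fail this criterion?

Convergent coefficients and their comparison sets:
LS (methods 1·2): 0.41 vs {0.09, 0.11, 0.33, 0.42, 0.23, 0.46} → fail.
JS (methods 1·2): 0.40 vs {0.11, 0.09, 0.18, 0.09, 0.17, 0.16} → pass.
Rum (methods 1·2): 0.54 vs {0.42, 0.33, 0.09, 0.18, 0.21, 0.24} → pass.
BD (methods 1·2): 0.43 vs {0.46, 0.23, 0.16, 0.17, 0.24, 0.21} → fail.
2 of 4 fail.

2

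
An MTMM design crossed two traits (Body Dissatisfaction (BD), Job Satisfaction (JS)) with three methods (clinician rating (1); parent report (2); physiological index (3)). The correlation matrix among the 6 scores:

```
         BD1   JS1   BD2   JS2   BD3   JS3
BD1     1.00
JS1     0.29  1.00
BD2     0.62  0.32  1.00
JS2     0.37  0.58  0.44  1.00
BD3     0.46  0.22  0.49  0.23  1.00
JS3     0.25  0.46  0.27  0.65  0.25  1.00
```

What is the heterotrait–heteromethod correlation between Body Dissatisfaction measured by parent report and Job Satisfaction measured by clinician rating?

0.32

Different traits and methods: r(BD2, JS1) = 0.32.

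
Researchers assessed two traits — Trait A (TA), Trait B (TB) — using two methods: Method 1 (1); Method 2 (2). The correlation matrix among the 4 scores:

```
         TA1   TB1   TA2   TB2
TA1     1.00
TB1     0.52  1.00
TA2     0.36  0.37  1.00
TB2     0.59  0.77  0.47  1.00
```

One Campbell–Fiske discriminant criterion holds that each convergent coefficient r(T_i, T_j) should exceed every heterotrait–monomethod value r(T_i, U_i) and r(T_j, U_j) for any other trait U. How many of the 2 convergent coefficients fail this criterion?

Each convergent coefficient versus the relevant comparison correlations:
TA (methods 1·2): 0.36 vs {0.52, 0.47} → fail.
TB (methods 1·2): 0.77 vs {0.52, 0.47} → pass.
1 of 2 fail.

1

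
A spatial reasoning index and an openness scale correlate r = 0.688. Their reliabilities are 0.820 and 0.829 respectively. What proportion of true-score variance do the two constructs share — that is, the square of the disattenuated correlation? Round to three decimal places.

Disattenuated r = 0.688 / √(0.820 × 0.829) = 0.688 / 0.8245 = 0.8344.
Shared true-score variance = 0.8344² = 0.6962 ≈ 0.696.

0.696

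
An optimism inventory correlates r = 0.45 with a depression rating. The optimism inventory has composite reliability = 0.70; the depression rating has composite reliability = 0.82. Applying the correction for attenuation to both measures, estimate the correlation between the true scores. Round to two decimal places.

r_true = r_obs / √(r_xx · r_yy) = 0.45 / √(0.70 × 0.82) = 0.45 / √0.5740 = 0.45 / 0.7576 ≈ 0.59.

0.59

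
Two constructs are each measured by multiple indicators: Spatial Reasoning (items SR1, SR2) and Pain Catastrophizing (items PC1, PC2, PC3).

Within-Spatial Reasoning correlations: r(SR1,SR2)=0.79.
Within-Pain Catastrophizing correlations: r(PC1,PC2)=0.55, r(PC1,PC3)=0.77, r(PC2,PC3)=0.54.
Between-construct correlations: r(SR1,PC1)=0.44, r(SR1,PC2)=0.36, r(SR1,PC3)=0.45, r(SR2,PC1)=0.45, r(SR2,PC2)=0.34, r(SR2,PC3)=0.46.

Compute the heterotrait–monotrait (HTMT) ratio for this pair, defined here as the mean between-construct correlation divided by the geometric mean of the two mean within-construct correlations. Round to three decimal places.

0.595

Mean between = 2.50/6 = 0.4167.
Mean within-SR = 0.79/1 = 0.7900; mean within-PC = 1.86/3 = 0.6200.
Geometric mean = √(0.7900 × 0.6200) = 0.6999.
HTMT = 0.4167 / 0.6999 = 0.595.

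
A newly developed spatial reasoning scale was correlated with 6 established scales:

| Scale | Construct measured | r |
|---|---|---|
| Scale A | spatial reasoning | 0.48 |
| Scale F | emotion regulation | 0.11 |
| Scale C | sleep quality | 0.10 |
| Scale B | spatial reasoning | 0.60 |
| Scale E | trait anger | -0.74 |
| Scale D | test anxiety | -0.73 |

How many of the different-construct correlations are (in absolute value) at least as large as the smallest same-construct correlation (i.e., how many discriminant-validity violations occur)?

2

Convergent (same construct = spatial reasoning): Scale A, Scale B.
Smallest convergent = 0.48. Discriminant |r|: 0.11, 0.10, 0.74, 0.73; count ≥ 0.48 → 2.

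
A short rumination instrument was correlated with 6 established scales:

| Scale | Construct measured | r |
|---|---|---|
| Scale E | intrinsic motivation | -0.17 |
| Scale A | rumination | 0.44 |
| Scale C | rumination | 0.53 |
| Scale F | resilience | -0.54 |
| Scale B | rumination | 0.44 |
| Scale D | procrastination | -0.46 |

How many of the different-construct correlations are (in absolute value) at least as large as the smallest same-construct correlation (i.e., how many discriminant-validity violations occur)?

2

Convergent (same construct = rumination): Scale A, Scale C, Scale B.
Smallest convergent = 0.44. Discriminant |r|: 0.17, 0.54, 0.46; count ≥ 0.44 → 2.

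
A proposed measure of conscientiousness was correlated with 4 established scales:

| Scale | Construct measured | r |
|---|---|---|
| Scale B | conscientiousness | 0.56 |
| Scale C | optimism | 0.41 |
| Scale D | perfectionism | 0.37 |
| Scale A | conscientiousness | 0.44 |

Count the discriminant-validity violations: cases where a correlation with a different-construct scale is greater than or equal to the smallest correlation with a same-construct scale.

0

Convergent (same construct = conscientiousness): Scale B, Scale A.
Smallest convergent = 0.44. Discriminant values: 0.41, 0.37; count ≥ 0.44 → 0.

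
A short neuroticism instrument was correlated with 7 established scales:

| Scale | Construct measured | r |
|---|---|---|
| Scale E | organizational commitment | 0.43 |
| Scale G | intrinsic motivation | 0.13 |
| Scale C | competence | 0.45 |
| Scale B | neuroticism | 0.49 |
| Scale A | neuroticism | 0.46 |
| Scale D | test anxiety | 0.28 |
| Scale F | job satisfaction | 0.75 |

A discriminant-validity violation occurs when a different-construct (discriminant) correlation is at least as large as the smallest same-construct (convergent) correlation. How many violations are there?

1

Convergent (same construct = neuroticism): Scale B, Scale A.
Smallest convergent = 0.46. Discriminant values: 0.43, 0.13, 0.45, 0.28, 0.75; count ≥ 0.46 → 1.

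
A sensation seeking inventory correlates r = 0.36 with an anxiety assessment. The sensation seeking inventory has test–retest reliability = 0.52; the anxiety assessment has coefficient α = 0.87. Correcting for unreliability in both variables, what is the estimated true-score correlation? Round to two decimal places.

r_true = r_obs / √(r_xx · r_yy) = 0.36 / √(0.52 × 0.87) = 0.36 / √0.4524 = 0.36 / 0.6726 ≈ 0.54.

0.54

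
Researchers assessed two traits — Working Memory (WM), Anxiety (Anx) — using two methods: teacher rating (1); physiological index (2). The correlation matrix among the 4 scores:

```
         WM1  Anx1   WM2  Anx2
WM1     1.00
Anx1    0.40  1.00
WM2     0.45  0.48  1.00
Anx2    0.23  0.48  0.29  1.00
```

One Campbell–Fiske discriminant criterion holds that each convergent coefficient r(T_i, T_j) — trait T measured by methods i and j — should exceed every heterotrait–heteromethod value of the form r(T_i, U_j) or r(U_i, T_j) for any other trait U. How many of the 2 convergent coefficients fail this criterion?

Each convergent coefficient versus the relevant comparison correlations:
WM (methods 1·2): 0.45 vs {0.23, 0.48} → fail.
Anx (methods 1·2): 0.48 vs {0.48, 0.23} → fail.
2 of 2 fail.

2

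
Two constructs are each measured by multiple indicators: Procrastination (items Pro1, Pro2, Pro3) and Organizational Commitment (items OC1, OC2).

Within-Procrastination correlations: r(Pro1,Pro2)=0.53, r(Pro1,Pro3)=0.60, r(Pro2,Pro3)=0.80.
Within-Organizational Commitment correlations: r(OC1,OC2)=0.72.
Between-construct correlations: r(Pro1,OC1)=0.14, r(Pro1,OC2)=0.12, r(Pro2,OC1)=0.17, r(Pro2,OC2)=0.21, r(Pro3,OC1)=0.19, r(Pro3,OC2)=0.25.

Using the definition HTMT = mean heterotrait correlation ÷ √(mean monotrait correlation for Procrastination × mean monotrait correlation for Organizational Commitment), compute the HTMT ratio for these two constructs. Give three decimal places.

Mean between = 1.08/6 = 0.1800.
Mean within-Pro = 1.93/3 = 0.6433; mean within-OC = 0.72/1 = 0.7200.
Geometric mean = √(0.6433 × 0.7200) = 0.6806.
HTMT = 0.1800 / 0.6806 = 0.264.

0.264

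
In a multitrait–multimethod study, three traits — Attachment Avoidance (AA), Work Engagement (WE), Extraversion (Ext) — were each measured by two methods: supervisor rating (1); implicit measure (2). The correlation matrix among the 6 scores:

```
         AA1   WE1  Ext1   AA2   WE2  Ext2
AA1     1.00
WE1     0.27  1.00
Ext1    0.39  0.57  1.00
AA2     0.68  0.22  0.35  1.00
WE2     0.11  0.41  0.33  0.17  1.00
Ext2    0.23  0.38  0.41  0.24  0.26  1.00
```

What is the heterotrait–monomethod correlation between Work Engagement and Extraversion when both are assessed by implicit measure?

0.26

Different traits, same method: r(WE2, Ext2) = 0.26.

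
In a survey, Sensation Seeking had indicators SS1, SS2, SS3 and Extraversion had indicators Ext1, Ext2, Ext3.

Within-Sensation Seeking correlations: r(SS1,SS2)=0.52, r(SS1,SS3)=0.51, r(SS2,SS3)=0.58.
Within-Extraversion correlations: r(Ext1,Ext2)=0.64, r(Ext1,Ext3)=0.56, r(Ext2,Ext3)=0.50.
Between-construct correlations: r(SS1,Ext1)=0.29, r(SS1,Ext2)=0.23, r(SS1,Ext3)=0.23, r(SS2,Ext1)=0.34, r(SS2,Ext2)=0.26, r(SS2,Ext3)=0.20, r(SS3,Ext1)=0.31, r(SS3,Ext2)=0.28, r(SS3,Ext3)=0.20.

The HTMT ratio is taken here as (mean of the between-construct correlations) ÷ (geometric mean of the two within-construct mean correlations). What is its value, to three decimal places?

Between-construct mean = 2.34/9 = 0.2600.
Mean within-SS = 1.61/3 = 0.5367; mean within-Ext = 1.70/3 = 0.5667.
Geometric mean = √(0.5367 × 0.5667) = 0.5515.
HTMT = 0.2600 / 0.5515 = 0.471.

0.471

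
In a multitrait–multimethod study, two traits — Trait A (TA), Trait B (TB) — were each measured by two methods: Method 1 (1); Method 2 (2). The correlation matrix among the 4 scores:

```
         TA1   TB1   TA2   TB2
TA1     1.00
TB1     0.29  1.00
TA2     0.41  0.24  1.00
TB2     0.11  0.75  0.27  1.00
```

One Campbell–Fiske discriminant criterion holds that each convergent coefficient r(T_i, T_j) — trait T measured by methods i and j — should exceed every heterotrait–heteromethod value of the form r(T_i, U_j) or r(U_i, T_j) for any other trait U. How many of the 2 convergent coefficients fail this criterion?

Each convergent coefficient versus the relevant comparison correlations:
TA (methods 1·2): 0.41 vs {0.11, 0.24} → pass.
TB (methods 1·2): 0.75 vs {0.24, 0.11} → pass.
0 of 2 fail.

0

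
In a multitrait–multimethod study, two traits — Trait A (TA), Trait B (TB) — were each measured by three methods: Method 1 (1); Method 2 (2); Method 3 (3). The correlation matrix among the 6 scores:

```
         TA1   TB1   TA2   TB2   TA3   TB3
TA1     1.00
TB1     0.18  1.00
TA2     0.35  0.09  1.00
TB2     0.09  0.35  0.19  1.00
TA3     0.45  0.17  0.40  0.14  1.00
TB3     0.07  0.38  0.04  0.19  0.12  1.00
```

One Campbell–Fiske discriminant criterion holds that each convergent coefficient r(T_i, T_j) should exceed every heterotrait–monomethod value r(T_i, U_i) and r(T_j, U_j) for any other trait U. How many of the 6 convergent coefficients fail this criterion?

1

Convergent coefficients and their comparison sets:
TA (methods 1·2): 0.35 vs {0.18, 0.19} → pass.
TA (methods 1·3): 0.45 vs {0.18, 0.12} → pass.
TA (methods 2·3): 0.40 vs {0.19, 0.12} → pass.
TB (methods 1·2): 0.35 vs {0.18, 0.19} → pass.
TB (methods 1·3): 0.38 vs {0.18, 0.12} → pass.
TB (methods 2·3): 0.19 vs {0.19, 0.12} → fail.
1 of 6 fail.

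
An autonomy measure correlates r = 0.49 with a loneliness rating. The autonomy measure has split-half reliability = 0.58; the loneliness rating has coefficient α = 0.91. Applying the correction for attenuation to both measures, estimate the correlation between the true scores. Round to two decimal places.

r_true = r_obs / √(r_xx · r_yy) = 0.49 / √(0.58 × 0.91) = 0.49 / √0.5278 = 0.49 / 0.7265 ≈ 0.67.

0.67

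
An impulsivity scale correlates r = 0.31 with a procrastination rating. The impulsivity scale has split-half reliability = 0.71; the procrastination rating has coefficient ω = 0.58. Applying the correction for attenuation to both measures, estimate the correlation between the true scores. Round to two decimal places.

0.48

r_true = r_obs / √(r_xx · r_yy) = 0.31 / √(0.71 × 0.58) = 0.31 / √0.4118 = 0.31 / 0.6417 ≈ 0.48.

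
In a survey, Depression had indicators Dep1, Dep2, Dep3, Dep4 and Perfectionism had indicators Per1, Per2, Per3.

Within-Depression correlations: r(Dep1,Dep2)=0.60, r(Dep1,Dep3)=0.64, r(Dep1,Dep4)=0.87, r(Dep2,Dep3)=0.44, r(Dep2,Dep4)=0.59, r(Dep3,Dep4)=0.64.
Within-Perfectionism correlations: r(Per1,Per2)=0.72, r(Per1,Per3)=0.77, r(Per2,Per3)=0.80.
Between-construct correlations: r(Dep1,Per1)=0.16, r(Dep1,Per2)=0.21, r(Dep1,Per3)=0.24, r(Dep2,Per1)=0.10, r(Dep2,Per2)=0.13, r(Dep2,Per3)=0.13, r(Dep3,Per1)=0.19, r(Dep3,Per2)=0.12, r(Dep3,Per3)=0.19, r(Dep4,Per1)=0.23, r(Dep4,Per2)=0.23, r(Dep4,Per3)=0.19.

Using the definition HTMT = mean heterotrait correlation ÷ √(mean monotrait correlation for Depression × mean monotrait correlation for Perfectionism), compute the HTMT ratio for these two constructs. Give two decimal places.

Between-construct mean = 2.12/12 = 0.1767.
Mean within-Dep = 3.78/6 = 0.6300; mean within-Per = 2.29/3 = 0.7633.
Geometric mean = √(0.6300 × 0.7633) = 0.6935.
HTMT = 0.1767 / 0.6935 = 0.25.

0.25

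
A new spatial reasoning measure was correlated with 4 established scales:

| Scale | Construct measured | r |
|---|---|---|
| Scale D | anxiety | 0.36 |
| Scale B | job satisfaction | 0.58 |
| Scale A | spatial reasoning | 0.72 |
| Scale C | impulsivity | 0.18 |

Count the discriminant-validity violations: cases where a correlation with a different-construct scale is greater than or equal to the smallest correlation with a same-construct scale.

0

Convergent (same construct = spatial reasoning): Scale A.
Smallest convergent = 0.72. Discriminant values: 0.36, 0.58, 0.18; count ≥ 0.72 → 0.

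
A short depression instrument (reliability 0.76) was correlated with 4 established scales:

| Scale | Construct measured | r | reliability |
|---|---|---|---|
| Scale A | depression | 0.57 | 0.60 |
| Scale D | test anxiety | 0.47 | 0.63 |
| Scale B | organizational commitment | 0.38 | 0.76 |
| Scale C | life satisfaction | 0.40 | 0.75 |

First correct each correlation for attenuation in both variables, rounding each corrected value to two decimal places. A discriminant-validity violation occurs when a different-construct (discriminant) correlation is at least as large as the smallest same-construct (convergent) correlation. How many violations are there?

0

Disattenuated r (r / √(r_scale · r_new)):
  Scale A (conv): 0.57 / √(0.60·0.76) = 0.84
  Scale D (disc): 0.47 / √(0.63·0.76) = 0.68
  Scale B (disc): 0.38 / √(0.76·0.76) = 0.50
  Scale C (disc): 0.40 / √(0.75·0.76) = 0.53
Smallest convergent = 0.84. Discriminant values: 0.68, 0.50, 0.53; count ≥ 0.84 → 0.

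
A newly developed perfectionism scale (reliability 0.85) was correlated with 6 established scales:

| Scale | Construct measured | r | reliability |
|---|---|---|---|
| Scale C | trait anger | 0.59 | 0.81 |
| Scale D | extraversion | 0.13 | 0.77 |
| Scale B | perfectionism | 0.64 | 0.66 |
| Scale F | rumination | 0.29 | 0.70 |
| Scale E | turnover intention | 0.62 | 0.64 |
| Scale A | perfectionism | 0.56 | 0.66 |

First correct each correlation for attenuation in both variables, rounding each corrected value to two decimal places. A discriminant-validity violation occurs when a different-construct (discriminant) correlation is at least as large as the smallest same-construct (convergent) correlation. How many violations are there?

1

Disattenuated r (r / √(r_scale · r_new)):
  Scale C (disc): 0.59 / √(0.81·0.85) = 0.71
  Scale D (disc): 0.13 / √(0.77·0.85) = 0.16
  Scale B (conv): 0.64 / √(0.66·0.85) = 0.85
  Scale F (disc): 0.29 / √(0.70·0.85) = 0.38
  Scale E (disc): 0.62 / √(0.64·0.85) = 0.84
  Scale A (conv): 0.56 / √(0.66·0.85) = 0.75
Smallest convergent = 0.75. Discriminant values: 0.71, 0.16, 0.38, 0.84; count ≥ 0.75 → 1.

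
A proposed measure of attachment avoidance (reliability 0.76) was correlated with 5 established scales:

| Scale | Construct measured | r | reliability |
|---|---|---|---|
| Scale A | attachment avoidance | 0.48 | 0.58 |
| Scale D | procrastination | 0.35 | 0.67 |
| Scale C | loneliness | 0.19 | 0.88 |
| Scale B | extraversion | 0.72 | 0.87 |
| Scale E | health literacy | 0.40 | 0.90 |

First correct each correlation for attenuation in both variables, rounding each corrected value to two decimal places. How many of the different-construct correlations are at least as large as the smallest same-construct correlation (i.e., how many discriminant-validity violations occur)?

1

Disattenuated r (r / √(r_scale · r_new)):
  Scale A (conv): 0.48 / √(0.58·0.76) = 0.72
  Scale D (disc): 0.35 / √(0.67·0.76) = 0.49
  Scale C (disc): 0.19 / √(0.88·0.76) = 0.23
  Scale B (disc): 0.72 / √(0.87·0.76) = 0.89
  Scale E (disc): 0.40 / √(0.90·0.76) = 0.48
Smallest convergent = 0.72. Discriminant values: 0.49, 0.23, 0.89, 0.48; count ≥ 0.72 → 1.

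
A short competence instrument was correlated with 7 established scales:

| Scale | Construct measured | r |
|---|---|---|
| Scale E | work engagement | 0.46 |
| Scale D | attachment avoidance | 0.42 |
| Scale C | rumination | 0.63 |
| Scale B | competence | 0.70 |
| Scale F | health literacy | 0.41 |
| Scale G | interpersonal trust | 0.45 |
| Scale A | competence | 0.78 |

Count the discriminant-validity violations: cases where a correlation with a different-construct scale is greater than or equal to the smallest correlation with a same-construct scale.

0

Convergent (same construct = competence): Scale B, Scale A.
Smallest convergent = 0.70. Discriminant values: 0.46, 0.42, 0.63, 0.41, 0.45; count ≥ 0.70 → 0.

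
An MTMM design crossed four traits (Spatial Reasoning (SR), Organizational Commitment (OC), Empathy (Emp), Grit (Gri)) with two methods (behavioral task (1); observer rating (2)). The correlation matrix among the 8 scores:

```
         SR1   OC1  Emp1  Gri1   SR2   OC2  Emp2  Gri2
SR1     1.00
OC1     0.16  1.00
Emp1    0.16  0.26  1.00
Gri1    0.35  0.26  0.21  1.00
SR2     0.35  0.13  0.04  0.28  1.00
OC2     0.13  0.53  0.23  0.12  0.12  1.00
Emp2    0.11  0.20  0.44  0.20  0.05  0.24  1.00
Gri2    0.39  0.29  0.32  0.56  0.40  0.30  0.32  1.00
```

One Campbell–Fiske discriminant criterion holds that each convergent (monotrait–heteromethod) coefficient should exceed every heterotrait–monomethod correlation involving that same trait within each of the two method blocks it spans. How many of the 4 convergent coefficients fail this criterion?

Convergent coefficients and their comparison sets:
SR (methods 1·2): 0.35 vs {0.16, 0.12, 0.16, 0.05, 0.35, 0.40} → fail.
OC (methods 1·2): 0.53 vs {0.16, 0.12, 0.26, 0.24, 0.26, 0.30} → pass.
Emp (methods 1·2): 0.44 vs {0.16, 0.05, 0.26, 0.24, 0.21, 0.32} → pass.
Gri (methods 1·2): 0.56 vs {0.35, 0.40, 0.26, 0.30, 0.21, 0.32} → pass.
1 of 4 fail.

1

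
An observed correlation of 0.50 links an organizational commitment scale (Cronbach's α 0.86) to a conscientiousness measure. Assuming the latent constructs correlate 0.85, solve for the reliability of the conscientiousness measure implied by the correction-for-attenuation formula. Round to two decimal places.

r_true = r_obs / √(r_xx · r_yy) ⇒ 0.85 = 0.50 / √(0.86 · r_yy).
√(0.86 · r_yy) = 0.50 / 0.85 = 0.5882; 0.86 · r_yy = 0.3460; r_yy = 0.3460 / 0.86 ≈ 0.40.

0.40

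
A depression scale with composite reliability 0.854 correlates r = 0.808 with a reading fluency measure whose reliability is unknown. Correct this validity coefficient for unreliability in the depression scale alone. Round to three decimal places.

Single correction: r_c = r_obs / √r_xx = 0.808 / √0.854 = 0.808 / 0.9241 ≈ 0.874.

0.874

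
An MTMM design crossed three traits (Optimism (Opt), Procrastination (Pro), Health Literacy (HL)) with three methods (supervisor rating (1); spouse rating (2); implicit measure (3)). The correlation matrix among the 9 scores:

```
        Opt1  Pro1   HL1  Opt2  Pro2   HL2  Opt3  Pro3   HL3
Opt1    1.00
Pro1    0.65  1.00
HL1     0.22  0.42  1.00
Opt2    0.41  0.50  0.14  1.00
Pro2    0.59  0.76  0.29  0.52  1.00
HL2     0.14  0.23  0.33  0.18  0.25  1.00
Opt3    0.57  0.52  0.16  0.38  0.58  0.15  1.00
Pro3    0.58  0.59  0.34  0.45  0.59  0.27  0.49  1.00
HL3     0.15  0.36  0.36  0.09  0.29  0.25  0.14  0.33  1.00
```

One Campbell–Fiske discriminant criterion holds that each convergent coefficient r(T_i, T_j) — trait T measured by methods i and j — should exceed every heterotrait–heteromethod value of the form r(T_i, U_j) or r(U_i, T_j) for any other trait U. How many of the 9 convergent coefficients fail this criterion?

5

Checking each validity diagonal entry against its comparison values:
Opt (methods 1·2): 0.41 vs {0.59, 0.50, 0.14, 0.14} → fail.
Opt (methods 1·3): 0.57 vs {0.58, 0.52, 0.15, 0.16} → fail.
Opt (methods 2·3): 0.38 vs {0.45, 0.58, 0.09, 0.15} → fail.
Pro (methods 1·2): 0.76 vs {0.50, 0.59, 0.23, 0.29} → pass.
Pro (methods 1·3): 0.59 vs {0.52, 0.58, 0.36, 0.34} → pass.
Pro (methods 2·3): 0.59 vs {0.58, 0.45, 0.29, 0.27} → pass.
HL (methods 1·2): 0.33 vs {0.14, 0.14, 0.29, 0.23} → pass.
HL (methods 1·3): 0.36 vs {0.16, 0.15, 0.34, 0.36} → fail.
HL (methods 2·3): 0.25 vs {0.15, 0.09, 0.27, 0.29} → fail.
5 of 9 fail.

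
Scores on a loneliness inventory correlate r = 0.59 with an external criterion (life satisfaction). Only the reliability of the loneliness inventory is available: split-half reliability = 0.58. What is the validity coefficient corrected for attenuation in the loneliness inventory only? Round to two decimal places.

Single correction: r_c = r_obs / √r_xx = 0.59 / √0.58 = 0.59 / 0.7616 ≈ 0.77.

0.77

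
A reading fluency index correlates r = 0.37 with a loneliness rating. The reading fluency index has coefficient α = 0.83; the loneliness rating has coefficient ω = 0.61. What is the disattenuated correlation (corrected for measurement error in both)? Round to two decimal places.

0.52

r_true = r_obs / √(r_xx · r_yy) = 0.37 / √(0.83 × 0.61) = 0.37 / √0.5063 = 0.37 / 0.7115 ≈ 0.52.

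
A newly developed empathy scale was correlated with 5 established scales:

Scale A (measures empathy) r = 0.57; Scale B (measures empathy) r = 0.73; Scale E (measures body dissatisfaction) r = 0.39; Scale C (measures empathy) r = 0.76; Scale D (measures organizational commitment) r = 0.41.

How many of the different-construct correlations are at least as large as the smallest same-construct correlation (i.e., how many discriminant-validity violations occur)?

0

Convergent (same construct = empathy): Scale A, Scale B, Scale C.
Smallest convergent = 0.57. Discriminant values: 0.39, 0.41; count ≥ 0.57 → 0.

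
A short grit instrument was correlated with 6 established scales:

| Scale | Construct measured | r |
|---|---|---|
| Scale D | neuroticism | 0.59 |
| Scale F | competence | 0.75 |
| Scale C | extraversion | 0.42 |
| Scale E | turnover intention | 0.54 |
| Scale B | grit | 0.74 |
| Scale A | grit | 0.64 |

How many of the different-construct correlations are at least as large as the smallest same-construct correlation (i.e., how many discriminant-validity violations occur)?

Convergent (same construct = grit): Scale B, Scale A.
Smallest convergent = 0.64. Discriminant values: 0.59, 0.75, 0.42, 0.54; count ≥ 0.64 → 1.

1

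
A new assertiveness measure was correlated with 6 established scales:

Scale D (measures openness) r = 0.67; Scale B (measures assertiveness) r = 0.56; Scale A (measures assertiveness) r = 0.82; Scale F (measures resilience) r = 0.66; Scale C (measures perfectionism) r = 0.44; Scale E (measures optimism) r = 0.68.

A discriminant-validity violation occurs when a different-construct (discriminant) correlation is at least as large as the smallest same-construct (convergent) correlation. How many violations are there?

3

Convergent (same construct = assertiveness): Scale B, Scale A.
Smallest convergent = 0.56. Discriminant values: 0.67, 0.66, 0.44, 0.68; count ≥ 0.56 → 3.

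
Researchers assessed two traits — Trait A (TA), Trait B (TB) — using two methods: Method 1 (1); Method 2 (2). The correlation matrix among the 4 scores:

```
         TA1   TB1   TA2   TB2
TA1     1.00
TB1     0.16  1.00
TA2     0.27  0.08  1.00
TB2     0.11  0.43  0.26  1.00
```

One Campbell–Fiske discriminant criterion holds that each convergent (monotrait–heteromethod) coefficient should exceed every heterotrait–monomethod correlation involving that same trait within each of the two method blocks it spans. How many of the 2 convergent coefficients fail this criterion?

0

Each convergent coefficient versus the relevant comparison correlations:
TA (methods 1·2): 0.27 vs {0.16, 0.26} → pass.
TB (methods 1·2): 0.43 vs {0.16, 0.26} → pass.
0 of 2 fail.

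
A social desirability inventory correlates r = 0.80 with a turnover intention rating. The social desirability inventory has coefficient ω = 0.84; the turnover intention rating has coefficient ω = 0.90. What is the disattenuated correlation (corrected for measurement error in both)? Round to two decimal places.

0.92

r_true = r_obs / √(r_xx · r_yy) = 0.80 / √(0.84 × 0.90) = 0.80 / √0.7560 = 0.80 / 0.8695 ≈ 0.92.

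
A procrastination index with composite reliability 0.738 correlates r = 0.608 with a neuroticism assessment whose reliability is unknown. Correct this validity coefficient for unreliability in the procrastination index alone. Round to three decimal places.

Single correction: r_c = r_obs / √r_xx = 0.608 / √0.738 = 0.608 / 0.8591 ≈ 0.708.

0.708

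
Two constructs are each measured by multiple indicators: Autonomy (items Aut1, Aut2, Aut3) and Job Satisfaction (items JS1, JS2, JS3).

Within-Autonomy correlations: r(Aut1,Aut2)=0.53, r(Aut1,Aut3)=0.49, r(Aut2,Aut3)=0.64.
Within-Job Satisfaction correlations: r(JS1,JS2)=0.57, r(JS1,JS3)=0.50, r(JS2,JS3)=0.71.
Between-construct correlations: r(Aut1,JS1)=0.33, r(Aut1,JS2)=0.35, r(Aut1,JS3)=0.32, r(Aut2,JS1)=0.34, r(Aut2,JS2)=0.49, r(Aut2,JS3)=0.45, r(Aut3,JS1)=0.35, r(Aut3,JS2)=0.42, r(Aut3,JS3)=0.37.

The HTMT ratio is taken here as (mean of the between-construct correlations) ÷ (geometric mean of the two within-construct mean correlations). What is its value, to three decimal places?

0.663

Mean between = 3.42/9 = 0.3800.
Mean within-Aut = 1.66/3 = 0.5533; mean within-JS = 1.78/3 = 0.5933.
Geometric mean = √(0.5533 × 0.5933) = 0.5730.
HTMT = 0.3800 / 0.5730 = 0.663.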